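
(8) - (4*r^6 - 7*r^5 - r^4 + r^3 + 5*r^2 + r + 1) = -4*r^6 + 7*r^5 + r^4 - r^3 - 5*r^2 - r + 7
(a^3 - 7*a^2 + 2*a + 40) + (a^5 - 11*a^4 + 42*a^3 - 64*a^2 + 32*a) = a^5 - 11*a^4 + 43*a^3 - 71*a^2 + 34*a + 40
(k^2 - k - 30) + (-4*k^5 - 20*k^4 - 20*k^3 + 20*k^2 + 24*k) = -4*k^5 - 20*k^4 - 20*k^3 + 21*k^2 + 23*k - 30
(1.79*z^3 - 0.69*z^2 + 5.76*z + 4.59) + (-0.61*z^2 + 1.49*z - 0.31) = 1.79*z^3 - 1.3*z^2 + 7.25*z + 4.28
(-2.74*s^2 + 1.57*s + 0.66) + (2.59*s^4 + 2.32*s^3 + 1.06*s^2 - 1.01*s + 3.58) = 2.59*s^4 + 2.32*s^3 - 1.68*s^2 + 0.56*s + 4.24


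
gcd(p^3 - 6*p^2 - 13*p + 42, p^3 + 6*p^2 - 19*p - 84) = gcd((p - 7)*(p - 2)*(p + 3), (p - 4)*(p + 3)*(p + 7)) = p + 3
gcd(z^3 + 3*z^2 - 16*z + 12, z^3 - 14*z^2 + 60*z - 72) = z - 2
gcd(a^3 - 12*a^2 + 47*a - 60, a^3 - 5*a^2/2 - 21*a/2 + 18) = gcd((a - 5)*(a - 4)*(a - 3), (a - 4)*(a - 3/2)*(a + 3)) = a - 4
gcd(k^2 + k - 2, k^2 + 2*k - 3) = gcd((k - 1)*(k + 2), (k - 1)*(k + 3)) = k - 1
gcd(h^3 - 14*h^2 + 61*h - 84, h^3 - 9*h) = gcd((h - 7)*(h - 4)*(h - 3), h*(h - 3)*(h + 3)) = h - 3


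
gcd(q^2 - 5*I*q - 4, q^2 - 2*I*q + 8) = q - 4*I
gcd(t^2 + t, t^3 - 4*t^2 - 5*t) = t^2 + t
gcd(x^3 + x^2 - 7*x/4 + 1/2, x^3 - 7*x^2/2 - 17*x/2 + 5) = x^2 + 3*x/2 - 1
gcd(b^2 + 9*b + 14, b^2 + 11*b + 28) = b + 7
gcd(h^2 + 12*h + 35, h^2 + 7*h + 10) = h + 5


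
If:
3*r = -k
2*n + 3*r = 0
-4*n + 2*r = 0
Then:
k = 0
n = 0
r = 0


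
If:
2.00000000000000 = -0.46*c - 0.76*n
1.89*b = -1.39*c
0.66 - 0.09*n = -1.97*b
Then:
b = -0.47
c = 0.64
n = -3.02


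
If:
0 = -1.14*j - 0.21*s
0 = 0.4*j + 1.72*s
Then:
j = 0.00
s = 0.00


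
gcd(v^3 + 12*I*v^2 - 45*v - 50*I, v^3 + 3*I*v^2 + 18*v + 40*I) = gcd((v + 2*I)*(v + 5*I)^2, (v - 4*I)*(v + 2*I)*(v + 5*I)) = v^2 + 7*I*v - 10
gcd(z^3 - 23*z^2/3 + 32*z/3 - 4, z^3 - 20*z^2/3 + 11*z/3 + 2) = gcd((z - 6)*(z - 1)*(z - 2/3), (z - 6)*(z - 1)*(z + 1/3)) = z^2 - 7*z + 6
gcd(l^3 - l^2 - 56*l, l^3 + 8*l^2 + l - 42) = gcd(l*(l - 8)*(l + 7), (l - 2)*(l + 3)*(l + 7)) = l + 7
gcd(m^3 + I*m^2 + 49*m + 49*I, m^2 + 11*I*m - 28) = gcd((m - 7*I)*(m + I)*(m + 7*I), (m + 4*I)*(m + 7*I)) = m + 7*I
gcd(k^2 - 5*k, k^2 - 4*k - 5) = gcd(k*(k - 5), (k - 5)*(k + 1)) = k - 5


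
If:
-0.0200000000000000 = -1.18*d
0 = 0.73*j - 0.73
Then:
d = 0.02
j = 1.00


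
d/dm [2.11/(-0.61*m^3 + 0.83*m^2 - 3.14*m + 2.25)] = (3.8613*m^2 - 3.5026*m + 6.6254)/(0.61*m^3 - 0.83*m^2 + 3.14*m - 2.25)^2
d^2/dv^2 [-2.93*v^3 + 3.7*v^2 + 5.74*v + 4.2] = 7.4 - 17.58*v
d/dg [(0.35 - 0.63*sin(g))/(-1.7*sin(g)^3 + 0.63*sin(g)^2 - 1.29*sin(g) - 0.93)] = (-2.142*sin(g)^3 + 2.1819*sin(g)^2 - 0.441*sin(g) + 1.0374)*cos(g)/(2.89*sin(g)^6 - 2.142*sin(g)^5 + 4.7829*sin(g)^4 + 1.5366*sin(g)^3 + 0.4923*sin(g)^2 + 2.3994*sin(g) + 0.8649)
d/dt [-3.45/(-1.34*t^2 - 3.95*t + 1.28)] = (-9.246*t - 13.6275)/(1.34*t^2 + 3.95*t - 1.28)^2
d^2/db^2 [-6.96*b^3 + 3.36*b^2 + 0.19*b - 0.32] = 6.72 - 41.76*b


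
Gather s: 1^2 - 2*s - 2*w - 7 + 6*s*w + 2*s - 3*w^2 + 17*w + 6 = 6*s*w - 3*w^2 + 15*w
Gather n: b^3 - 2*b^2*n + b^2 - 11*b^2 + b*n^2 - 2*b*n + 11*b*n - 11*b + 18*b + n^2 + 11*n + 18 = b^3 - 10*b^2 + 7*b + n^2*(b + 1) + n*(-2*b^2 + 9*b + 11) + 18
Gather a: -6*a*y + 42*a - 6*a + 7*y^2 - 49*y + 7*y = a*(36 - 6*y) + 7*y^2 - 42*y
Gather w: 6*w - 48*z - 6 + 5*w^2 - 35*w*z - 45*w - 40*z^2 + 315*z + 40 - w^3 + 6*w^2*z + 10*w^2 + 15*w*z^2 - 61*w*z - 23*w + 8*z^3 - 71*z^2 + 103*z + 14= -w^3 + w^2*(6*z + 15) + w*(15*z^2 - 96*z - 62) + 8*z^3 - 111*z^2 + 370*z + 48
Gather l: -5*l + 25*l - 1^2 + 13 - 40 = 20*l - 28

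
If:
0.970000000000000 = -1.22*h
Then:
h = -0.80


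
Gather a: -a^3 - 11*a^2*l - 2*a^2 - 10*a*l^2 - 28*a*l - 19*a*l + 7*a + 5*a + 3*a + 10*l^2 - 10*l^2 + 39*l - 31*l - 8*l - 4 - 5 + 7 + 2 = -a^3 + a^2*(-11*l - 2) + a*(-10*l^2 - 47*l + 15)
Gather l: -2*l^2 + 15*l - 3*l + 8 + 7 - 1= -2*l^2 + 12*l + 14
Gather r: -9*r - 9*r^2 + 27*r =-9*r^2 + 18*r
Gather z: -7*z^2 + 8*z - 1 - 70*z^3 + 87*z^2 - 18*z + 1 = -70*z^3 + 80*z^2 - 10*z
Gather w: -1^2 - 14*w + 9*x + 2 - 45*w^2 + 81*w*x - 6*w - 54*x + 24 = -45*w^2 + w*(81*x - 20) - 45*x + 25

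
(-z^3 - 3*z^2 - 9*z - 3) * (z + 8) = -z^4 - 11*z^3 - 33*z^2 - 75*z - 24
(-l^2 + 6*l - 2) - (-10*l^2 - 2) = 9*l^2 + 6*l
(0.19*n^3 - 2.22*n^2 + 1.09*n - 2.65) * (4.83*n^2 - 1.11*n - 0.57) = 0.9177*n^5 - 10.9335*n^4 + 7.6206*n^3 - 12.744*n^2 + 2.3202*n + 1.5105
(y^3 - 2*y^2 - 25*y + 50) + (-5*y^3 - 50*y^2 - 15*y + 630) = -4*y^3 - 52*y^2 - 40*y + 680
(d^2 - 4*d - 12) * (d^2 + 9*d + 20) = d^4 + 5*d^3 - 28*d^2 - 188*d - 240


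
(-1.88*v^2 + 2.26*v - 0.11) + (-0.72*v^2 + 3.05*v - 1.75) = -2.6*v^2 + 5.31*v - 1.86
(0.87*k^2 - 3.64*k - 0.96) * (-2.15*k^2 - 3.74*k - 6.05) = -1.8705*k^4 + 4.5722*k^3 + 10.4141*k^2 + 25.6124*k + 5.808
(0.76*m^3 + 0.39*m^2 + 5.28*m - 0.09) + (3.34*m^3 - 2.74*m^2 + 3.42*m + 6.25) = 4.1*m^3 - 2.35*m^2 + 8.7*m + 6.16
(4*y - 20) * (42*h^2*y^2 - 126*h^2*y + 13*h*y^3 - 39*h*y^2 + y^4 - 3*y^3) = 168*h^2*y^3 - 1344*h^2*y^2 + 2520*h^2*y + 52*h*y^4 - 416*h*y^3 + 780*h*y^2 + 4*y^5 - 32*y^4 + 60*y^3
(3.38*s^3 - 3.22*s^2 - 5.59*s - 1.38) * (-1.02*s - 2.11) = -3.4476*s^4 - 3.8474*s^3 + 12.496*s^2 + 13.2025*s + 2.9118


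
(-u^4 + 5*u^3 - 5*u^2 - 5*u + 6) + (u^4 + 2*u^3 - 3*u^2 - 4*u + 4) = 7*u^3 - 8*u^2 - 9*u + 10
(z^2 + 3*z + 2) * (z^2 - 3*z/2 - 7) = z^4 + 3*z^3/2 - 19*z^2/2 - 24*z - 14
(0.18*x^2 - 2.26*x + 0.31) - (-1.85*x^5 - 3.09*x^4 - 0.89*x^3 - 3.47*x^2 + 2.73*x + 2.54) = 1.85*x^5 + 3.09*x^4 + 0.89*x^3 + 3.65*x^2 - 4.99*x - 2.23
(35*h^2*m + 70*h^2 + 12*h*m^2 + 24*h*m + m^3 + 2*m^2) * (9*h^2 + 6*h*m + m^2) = 315*h^4*m + 630*h^4 + 318*h^3*m^2 + 636*h^3*m + 116*h^2*m^3 + 232*h^2*m^2 + 18*h*m^4 + 36*h*m^3 + m^5 + 2*m^4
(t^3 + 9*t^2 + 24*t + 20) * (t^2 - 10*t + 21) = t^5 - t^4 - 45*t^3 - 31*t^2 + 304*t + 420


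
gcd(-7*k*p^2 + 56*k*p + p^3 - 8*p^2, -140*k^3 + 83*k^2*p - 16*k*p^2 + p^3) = -7*k + p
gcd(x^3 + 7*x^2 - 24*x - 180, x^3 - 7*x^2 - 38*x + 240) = x^2 + x - 30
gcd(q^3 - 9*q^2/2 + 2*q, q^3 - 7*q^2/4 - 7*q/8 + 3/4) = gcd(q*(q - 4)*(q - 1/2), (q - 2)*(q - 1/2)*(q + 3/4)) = q - 1/2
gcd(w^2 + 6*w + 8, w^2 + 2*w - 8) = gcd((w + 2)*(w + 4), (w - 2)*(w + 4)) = w + 4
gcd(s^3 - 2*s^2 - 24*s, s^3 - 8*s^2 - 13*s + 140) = s + 4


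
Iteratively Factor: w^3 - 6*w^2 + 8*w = (w)*(w^2 - 6*w + 8) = w*(w - 4)*(w - 2)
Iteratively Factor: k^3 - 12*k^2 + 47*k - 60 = (k - 4)*(k^2 - 8*k + 15) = (k - 5)*(k - 4)*(k - 3)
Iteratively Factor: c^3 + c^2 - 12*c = (c - 3)*(c^2 + 4*c) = (c - 3)*(c + 4)*(c)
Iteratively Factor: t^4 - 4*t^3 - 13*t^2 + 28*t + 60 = (t - 5)*(t^3 + t^2 - 8*t - 12) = (t - 5)*(t + 2)*(t^2 - t - 6) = (t - 5)*(t + 2)^2*(t - 3)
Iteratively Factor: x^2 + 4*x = (x + 4)*(x)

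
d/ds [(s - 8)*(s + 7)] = 2*s - 1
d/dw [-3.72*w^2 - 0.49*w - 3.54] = -7.44*w - 0.49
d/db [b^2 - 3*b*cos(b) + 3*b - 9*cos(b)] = 3*b*sin(b) + 2*b + 9*sin(b) - 3*cos(b) + 3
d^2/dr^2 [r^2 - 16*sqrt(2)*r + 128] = 2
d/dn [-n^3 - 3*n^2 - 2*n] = -3*n^2 - 6*n - 2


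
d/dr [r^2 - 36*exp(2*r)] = 2*r - 72*exp(2*r)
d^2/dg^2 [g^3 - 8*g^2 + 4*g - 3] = 6*g - 16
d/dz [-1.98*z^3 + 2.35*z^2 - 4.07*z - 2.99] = -5.94*z^2 + 4.7*z - 4.07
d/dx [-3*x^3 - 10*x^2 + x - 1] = -9*x^2 - 20*x + 1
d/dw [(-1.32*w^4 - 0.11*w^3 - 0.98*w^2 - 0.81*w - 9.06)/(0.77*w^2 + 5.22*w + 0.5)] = (-2.0328*w^5 - 20.7559*w^4 - 3.7884*w^3 - 4.6569*w^2 + 12.9724*w + 46.8882)/(0.5929*w^4 + 8.0388*w^3 + 28.0184*w^2 + 5.22*w + 0.25)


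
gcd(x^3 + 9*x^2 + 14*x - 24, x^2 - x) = x - 1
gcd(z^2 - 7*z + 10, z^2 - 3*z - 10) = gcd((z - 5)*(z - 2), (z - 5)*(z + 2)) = z - 5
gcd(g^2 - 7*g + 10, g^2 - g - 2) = g - 2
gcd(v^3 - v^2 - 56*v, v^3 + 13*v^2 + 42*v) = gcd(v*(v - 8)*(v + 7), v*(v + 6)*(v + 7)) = v^2 + 7*v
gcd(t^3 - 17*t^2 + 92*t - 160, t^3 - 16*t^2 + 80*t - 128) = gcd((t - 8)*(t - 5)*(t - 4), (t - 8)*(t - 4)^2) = t^2 - 12*t + 32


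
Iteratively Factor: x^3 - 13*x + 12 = (x - 3)*(x^2 + 3*x - 4) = (x - 3)*(x - 1)*(x + 4)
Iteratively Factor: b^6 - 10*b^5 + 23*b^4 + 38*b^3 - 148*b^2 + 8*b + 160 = (b + 1)*(b^5 - 11*b^4 + 34*b^3 + 4*b^2 - 152*b + 160) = (b - 5)*(b + 1)*(b^4 - 6*b^3 + 4*b^2 + 24*b - 32) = (b - 5)*(b - 2)*(b + 1)*(b^3 - 4*b^2 - 4*b + 16) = (b - 5)*(b - 2)^2*(b + 1)*(b^2 - 2*b - 8) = (b - 5)*(b - 2)^2*(b + 1)*(b + 2)*(b - 4)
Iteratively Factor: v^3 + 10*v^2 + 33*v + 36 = (v + 3)*(v^2 + 7*v + 12) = (v + 3)*(v + 4)*(v + 3)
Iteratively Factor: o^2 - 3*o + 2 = (o - 2)*(o - 1)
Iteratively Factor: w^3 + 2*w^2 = (w + 2)*(w^2) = w*(w + 2)*(w)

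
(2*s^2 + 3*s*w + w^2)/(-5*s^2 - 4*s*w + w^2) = (-2*s - w)/(5*s - w)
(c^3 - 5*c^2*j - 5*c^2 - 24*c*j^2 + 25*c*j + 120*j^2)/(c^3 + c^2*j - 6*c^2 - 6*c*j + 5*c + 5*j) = (c^2 - 5*c*j - 24*j^2)/(c^2 + c*j - c - j)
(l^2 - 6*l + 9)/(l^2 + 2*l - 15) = (l - 3)/(l + 5)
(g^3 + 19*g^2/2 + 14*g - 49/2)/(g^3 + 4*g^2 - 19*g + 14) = (g + 7/2)/(g - 2)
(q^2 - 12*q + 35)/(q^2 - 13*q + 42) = (q - 5)/(q - 6)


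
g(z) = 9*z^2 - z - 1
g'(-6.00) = -109.00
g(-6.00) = 329.00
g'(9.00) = 161.00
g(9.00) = 719.00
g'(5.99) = 106.82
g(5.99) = 315.93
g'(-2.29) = -42.22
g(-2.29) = 48.49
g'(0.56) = 9.08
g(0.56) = 1.26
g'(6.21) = 110.78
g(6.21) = 339.87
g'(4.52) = 80.36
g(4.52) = 178.35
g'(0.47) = 7.46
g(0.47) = 0.52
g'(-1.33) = -24.94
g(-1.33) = 16.25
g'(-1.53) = -28.54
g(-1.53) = 21.60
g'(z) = 18*z - 1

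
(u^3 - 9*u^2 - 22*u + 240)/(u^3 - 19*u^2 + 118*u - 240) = (u + 5)/(u - 5)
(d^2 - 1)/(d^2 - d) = (d + 1)/d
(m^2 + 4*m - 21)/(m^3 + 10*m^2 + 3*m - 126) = 1/(m + 6)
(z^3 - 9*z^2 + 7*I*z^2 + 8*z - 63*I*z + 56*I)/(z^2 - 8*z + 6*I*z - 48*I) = (z^2 + z*(-1 + 7*I) - 7*I)/(z + 6*I)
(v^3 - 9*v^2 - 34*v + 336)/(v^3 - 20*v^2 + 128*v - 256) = (v^2 - v - 42)/(v^2 - 12*v + 32)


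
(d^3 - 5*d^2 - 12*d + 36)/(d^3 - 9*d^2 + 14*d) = (d^2 - 3*d - 18)/(d*(d - 7))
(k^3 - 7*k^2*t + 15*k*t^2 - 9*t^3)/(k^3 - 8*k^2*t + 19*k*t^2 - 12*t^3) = (-k + 3*t)/(-k + 4*t)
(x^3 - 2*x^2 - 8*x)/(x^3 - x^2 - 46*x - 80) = x*(x - 4)/(x^2 - 3*x - 40)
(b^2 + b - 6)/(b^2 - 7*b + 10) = (b + 3)/(b - 5)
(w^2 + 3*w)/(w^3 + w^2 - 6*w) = 1/(w - 2)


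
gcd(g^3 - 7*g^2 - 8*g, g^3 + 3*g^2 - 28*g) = g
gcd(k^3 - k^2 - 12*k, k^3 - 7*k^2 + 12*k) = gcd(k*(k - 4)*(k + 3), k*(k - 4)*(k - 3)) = k^2 - 4*k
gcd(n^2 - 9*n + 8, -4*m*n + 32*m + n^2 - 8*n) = n - 8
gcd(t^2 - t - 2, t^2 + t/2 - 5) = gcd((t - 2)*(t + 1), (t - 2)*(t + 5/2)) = t - 2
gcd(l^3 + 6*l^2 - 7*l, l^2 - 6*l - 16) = 1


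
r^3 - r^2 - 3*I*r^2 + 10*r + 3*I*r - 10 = (r - 1)*(r - 5*I)*(r + 2*I)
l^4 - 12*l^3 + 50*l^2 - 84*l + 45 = (l - 5)*(l - 3)^2*(l - 1)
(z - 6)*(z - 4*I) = z^2 - 6*z - 4*I*z + 24*I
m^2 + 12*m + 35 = (m + 5)*(m + 7)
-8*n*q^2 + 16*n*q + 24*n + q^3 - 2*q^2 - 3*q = (-8*n + q)*(q - 3)*(q + 1)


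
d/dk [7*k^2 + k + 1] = 14*k + 1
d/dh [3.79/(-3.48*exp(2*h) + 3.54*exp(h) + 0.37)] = (26.3784*exp(h) - 13.4166)*exp(h)/(-3.48*exp(2*h) + 3.54*exp(h) + 0.37)^2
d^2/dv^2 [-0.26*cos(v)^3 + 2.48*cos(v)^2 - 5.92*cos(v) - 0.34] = 6.115*cos(v) - 4.96*cos(2*v) + 0.585*cos(3*v)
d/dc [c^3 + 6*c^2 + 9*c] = 3*c^2 + 12*c + 9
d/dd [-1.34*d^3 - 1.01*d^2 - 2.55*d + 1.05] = -4.02*d^2 - 2.02*d - 2.55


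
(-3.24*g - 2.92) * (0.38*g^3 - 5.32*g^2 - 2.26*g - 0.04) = -1.2312*g^4 + 16.1272*g^3 + 22.8568*g^2 + 6.7288*g + 0.1168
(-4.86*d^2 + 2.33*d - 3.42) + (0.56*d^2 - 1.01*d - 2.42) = -4.3*d^2 + 1.32*d - 5.84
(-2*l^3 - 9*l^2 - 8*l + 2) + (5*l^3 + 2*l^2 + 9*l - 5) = 3*l^3 - 7*l^2 + l - 3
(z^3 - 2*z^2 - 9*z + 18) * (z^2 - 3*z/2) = z^5 - 7*z^4/2 - 6*z^3 + 63*z^2/2 - 27*z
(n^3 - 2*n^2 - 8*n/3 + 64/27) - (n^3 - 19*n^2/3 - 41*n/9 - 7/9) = 13*n^2/3 + 17*n/9 + 85/27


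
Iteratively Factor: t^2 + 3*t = (t + 3)*(t)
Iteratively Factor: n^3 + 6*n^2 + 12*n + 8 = (n + 2)*(n^2 + 4*n + 4) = (n + 2)^2*(n + 2)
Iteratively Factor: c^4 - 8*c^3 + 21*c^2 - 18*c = (c - 3)*(c^3 - 5*c^2 + 6*c) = (c - 3)^2*(c^2 - 2*c) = c*(c - 3)^2*(c - 2)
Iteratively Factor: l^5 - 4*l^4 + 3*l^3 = (l)*(l^4 - 4*l^3 + 3*l^2) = l*(l - 3)*(l^3 - l^2) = l^2*(l - 3)*(l^2 - l) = l^2*(l - 3)*(l - 1)*(l)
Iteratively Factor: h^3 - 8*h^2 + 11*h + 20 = (h - 4)*(h^2 - 4*h - 5) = (h - 4)*(h + 1)*(h - 5)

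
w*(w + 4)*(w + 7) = w^3 + 11*w^2 + 28*w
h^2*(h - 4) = h^3 - 4*h^2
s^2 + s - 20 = (s - 4)*(s + 5)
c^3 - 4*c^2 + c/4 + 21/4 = (c - 7/2)*(c - 3/2)*(c + 1)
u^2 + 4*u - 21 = (u - 3)*(u + 7)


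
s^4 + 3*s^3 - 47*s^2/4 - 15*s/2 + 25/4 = (s - 5/2)*(s - 1/2)*(s + 1)*(s + 5)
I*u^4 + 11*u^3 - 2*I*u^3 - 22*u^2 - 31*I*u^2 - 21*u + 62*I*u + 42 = (u - 2)*(u - 7*I)*(u - 3*I)*(I*u + 1)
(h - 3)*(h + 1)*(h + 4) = h^3 + 2*h^2 - 11*h - 12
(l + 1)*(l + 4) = l^2 + 5*l + 4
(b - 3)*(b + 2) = b^2 - b - 6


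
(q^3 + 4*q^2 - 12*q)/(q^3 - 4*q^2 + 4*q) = (q + 6)/(q - 2)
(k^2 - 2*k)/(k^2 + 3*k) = (k - 2)/(k + 3)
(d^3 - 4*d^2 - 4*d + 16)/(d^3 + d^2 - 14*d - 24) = (d - 2)/(d + 3)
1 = 1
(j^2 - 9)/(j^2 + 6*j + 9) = (j - 3)/(j + 3)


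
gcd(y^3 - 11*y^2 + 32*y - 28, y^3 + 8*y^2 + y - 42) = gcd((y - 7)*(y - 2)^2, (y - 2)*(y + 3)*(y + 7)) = y - 2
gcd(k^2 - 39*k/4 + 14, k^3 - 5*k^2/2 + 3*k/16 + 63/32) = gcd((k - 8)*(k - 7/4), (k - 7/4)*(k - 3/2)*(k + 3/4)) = k - 7/4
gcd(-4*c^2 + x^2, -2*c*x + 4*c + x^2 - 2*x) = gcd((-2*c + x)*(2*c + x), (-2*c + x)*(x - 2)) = -2*c + x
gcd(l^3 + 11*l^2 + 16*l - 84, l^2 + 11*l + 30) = l + 6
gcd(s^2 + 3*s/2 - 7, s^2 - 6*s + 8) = s - 2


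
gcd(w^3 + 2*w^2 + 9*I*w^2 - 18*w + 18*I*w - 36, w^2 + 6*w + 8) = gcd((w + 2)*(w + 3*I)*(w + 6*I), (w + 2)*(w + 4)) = w + 2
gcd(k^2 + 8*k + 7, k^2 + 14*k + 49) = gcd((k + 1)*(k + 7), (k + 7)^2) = k + 7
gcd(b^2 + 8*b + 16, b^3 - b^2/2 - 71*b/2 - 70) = b + 4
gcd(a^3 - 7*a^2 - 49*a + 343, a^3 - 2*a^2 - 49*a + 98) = a^2 - 49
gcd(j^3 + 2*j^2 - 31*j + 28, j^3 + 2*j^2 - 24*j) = j - 4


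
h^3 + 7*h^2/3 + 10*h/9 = h*(h + 2/3)*(h + 5/3)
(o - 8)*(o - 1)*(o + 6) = o^3 - 3*o^2 - 46*o + 48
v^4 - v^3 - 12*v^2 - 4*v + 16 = (v - 4)*(v - 1)*(v + 2)^2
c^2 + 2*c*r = c*(c + 2*r)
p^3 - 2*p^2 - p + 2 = (p - 2)*(p - 1)*(p + 1)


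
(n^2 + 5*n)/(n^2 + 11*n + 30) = n/(n + 6)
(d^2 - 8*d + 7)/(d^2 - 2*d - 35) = (d - 1)/(d + 5)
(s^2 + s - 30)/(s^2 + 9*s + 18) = (s - 5)/(s + 3)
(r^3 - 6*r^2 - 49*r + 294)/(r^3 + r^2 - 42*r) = (r - 7)/r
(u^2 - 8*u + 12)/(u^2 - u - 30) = (u - 2)/(u + 5)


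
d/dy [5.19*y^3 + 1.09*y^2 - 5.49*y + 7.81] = 15.57*y^2 + 2.18*y - 5.49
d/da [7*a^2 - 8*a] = 14*a - 8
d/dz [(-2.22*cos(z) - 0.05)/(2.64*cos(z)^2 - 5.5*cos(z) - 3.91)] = (5.8608*sin(z)^2 - 0.263999999999999*cos(z) - 14.266)*sin(z)/(-2.64*cos(z)^2 + 5.5*cos(z) + 3.91)^2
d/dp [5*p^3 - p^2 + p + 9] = 15*p^2 - 2*p + 1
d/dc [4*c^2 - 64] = 8*c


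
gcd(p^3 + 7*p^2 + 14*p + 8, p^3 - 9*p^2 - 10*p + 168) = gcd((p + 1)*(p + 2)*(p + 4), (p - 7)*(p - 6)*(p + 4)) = p + 4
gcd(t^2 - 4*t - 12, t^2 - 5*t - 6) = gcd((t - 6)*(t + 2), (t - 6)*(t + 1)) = t - 6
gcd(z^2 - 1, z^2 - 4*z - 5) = z + 1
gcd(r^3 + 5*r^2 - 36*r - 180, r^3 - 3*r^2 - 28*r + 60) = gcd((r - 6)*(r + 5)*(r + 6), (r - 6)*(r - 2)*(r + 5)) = r^2 - r - 30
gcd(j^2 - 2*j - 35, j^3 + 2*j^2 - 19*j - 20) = j + 5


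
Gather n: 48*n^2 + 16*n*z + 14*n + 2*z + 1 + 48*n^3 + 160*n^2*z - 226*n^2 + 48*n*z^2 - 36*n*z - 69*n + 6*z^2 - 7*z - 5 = 48*n^3 + n^2*(160*z - 178) + n*(48*z^2 - 20*z - 55) + 6*z^2 - 5*z - 4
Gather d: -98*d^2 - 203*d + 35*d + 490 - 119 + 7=-98*d^2 - 168*d + 378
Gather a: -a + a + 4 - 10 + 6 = 0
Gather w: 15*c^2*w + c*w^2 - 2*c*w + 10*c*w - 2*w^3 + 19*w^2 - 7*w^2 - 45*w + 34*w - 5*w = -2*w^3 + w^2*(c + 12) + w*(15*c^2 + 8*c - 16)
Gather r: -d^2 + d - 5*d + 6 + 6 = -d^2 - 4*d + 12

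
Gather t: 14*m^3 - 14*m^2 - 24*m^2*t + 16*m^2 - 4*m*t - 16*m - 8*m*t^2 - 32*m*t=14*m^3 + 2*m^2 - 8*m*t^2 - 16*m + t*(-24*m^2 - 36*m)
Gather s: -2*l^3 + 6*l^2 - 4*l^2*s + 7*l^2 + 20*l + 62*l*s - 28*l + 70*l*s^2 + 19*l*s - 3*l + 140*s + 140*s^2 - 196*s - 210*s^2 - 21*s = -2*l^3 + 13*l^2 - 11*l + s^2*(70*l - 70) + s*(-4*l^2 + 81*l - 77)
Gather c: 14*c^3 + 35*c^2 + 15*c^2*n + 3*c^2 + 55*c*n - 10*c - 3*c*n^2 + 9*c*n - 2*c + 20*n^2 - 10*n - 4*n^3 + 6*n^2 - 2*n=14*c^3 + c^2*(15*n + 38) + c*(-3*n^2 + 64*n - 12) - 4*n^3 + 26*n^2 - 12*n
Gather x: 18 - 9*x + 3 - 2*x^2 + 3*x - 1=-2*x^2 - 6*x + 20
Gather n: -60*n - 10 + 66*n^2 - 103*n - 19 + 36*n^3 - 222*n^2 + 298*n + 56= 36*n^3 - 156*n^2 + 135*n + 27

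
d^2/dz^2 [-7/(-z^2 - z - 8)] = 14*(-z^2 - z + (2*z + 1)^2 - 8)/(z^2 + z + 8)^3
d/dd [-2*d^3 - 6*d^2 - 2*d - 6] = -6*d^2 - 12*d - 2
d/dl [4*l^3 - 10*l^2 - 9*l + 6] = 12*l^2 - 20*l - 9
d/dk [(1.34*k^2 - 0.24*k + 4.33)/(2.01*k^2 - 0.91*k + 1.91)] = (-0.737*k^2 - 12.2878*k + 3.4819)/(4.0401*k^4 - 3.6582*k^3 + 8.5063*k^2 - 3.4762*k + 3.6481)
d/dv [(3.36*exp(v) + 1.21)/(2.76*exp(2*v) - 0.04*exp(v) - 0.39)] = (-(3.36*exp(v) + 1.21)*(5.52*exp(v) - 0.04) + 9.2736*exp(2*v) - 0.1344*exp(v) - 1.3104)*exp(v)/(-2.76*exp(2*v) + 0.04*exp(v) + 0.39)^2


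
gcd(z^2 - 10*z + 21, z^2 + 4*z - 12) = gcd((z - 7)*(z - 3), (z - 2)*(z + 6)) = 1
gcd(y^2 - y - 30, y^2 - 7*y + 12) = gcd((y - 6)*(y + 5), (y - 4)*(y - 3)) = 1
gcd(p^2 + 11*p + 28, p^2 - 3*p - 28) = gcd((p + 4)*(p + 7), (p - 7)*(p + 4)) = p + 4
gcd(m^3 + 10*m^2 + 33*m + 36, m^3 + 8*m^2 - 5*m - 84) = m + 4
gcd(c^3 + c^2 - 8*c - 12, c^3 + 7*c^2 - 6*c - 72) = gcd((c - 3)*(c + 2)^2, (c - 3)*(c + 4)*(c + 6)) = c - 3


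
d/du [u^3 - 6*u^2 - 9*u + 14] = 3*u^2 - 12*u - 9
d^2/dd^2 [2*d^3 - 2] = 12*d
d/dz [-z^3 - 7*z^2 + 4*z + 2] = -3*z^2 - 14*z + 4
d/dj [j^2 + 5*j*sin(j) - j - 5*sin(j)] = 5*j*cos(j) + 2*j - 5*sqrt(2)*cos(j + pi/4) - 1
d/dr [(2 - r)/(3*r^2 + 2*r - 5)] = (3*r^2 - 12*r + 1)/(9*r^4 + 12*r^3 - 26*r^2 - 20*r + 25)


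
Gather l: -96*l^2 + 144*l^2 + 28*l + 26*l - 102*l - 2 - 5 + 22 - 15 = 48*l^2 - 48*l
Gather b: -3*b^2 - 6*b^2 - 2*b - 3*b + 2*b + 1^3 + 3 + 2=-9*b^2 - 3*b + 6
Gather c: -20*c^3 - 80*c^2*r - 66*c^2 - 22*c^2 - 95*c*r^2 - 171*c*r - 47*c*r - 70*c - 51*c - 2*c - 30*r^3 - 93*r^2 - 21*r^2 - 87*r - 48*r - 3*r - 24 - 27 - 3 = -20*c^3 + c^2*(-80*r - 88) + c*(-95*r^2 - 218*r - 123) - 30*r^3 - 114*r^2 - 138*r - 54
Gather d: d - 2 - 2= d - 4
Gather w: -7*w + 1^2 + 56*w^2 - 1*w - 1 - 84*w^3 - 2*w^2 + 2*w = -84*w^3 + 54*w^2 - 6*w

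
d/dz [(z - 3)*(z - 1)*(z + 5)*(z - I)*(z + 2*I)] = 5*z^4 + 4*z^3*(1 + I) + 3*z^2*(-15 + I) + 34*z*(1 - I) - 34 + 15*I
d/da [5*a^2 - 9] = 10*a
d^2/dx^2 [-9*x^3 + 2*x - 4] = -54*x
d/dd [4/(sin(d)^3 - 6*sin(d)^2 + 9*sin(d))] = 12*(1 - sin(d))*cos(d)/((sin(d) - 3)^3*sin(d)^2)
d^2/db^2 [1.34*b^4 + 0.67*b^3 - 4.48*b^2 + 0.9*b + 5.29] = 16.08*b^2 + 4.02*b - 8.96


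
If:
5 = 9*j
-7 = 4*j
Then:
No Solution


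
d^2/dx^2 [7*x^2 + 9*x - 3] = 14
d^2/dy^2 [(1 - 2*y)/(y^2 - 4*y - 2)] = 2*(4*(y - 2)^2*(2*y - 1) + 3*(2*y - 3)*(-y^2 + 4*y + 2))/(-y^2 + 4*y + 2)^3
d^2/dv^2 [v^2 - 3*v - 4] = 2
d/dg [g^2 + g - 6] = 2*g + 1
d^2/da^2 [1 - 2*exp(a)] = -2*exp(a)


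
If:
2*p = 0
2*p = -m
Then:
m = 0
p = 0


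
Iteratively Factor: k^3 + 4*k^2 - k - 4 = (k - 1)*(k^2 + 5*k + 4) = (k - 1)*(k + 4)*(k + 1)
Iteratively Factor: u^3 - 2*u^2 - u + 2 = (u + 1)*(u^2 - 3*u + 2) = (u - 1)*(u + 1)*(u - 2)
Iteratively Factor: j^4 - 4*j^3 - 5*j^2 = (j)*(j^3 - 4*j^2 - 5*j) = j*(j - 5)*(j^2 + j) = j*(j - 5)*(j + 1)*(j)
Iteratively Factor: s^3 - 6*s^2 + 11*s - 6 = (s - 3)*(s^2 - 3*s + 2) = (s - 3)*(s - 2)*(s - 1)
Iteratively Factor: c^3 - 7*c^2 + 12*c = (c - 3)*(c^2 - 4*c) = c*(c - 3)*(c - 4)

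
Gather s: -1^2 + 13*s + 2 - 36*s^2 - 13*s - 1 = -36*s^2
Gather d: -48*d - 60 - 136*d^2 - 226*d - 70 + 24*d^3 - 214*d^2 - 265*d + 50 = 24*d^3 - 350*d^2 - 539*d - 80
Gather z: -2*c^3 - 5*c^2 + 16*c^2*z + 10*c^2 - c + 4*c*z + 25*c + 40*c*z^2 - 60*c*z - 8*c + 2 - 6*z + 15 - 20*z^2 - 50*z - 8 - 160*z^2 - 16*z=-2*c^3 + 5*c^2 + 16*c + z^2*(40*c - 180) + z*(16*c^2 - 56*c - 72) + 9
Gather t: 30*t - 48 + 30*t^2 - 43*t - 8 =30*t^2 - 13*t - 56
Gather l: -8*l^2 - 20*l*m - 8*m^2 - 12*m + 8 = -8*l^2 - 20*l*m - 8*m^2 - 12*m + 8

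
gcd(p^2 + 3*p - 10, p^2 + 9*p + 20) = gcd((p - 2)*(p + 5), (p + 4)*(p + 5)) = p + 5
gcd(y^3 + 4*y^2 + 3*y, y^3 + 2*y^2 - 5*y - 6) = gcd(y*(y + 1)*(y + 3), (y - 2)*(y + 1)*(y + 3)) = y^2 + 4*y + 3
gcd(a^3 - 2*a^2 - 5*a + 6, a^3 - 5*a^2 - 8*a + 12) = a^2 + a - 2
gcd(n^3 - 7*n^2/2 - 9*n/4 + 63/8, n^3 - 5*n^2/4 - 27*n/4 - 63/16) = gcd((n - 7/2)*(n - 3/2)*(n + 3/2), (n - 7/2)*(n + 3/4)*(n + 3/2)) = n^2 - 2*n - 21/4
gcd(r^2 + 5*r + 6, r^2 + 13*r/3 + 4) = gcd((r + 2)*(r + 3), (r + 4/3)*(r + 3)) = r + 3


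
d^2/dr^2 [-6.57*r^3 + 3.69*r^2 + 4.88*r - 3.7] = 7.38 - 39.42*r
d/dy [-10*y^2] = -20*y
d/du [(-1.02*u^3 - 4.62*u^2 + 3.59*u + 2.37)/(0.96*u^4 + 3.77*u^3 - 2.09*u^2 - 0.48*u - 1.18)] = (0.9792*u^6 + 8.8704*u^5 + 9.21*u^4 - 35.1902*u^3 - 13.4732*u^2 + 20.8098*u - 3.0986)/(0.9216*u^8 + 7.2384*u^7 + 10.2001*u^6 - 16.6802*u^5 - 1.5167*u^4 - 6.8908*u^3 + 5.1628*u^2 + 1.1328*u + 1.3924)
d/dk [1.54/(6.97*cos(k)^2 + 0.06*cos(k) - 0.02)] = (21.4676*cos(k) + 0.0924)*sin(k)/(6.97*cos(k)^2 + 0.06*cos(k) - 0.02)^2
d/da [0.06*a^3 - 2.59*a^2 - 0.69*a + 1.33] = 0.18*a^2 - 5.18*a - 0.69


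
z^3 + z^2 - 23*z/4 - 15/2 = (z - 5/2)*(z + 3/2)*(z + 2)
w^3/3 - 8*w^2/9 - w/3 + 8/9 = (w/3 + 1/3)*(w - 8/3)*(w - 1)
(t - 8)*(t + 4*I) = t^2 - 8*t + 4*I*t - 32*I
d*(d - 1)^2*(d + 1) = d^4 - d^3 - d^2 + d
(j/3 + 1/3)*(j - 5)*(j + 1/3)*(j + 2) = j^4/3 - 5*j^3/9 - 41*j^2/9 - 43*j/9 - 10/9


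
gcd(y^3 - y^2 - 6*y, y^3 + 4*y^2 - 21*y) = y^2 - 3*y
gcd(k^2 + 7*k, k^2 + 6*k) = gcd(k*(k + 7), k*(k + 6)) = k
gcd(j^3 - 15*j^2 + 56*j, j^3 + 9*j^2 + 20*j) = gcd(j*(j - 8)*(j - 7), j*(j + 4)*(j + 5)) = j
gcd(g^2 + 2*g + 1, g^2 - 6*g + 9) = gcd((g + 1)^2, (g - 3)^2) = 1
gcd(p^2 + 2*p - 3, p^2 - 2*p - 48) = 1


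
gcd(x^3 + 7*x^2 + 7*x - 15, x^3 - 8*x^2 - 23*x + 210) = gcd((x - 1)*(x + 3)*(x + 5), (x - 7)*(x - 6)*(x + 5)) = x + 5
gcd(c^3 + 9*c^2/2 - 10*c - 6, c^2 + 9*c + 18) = c + 6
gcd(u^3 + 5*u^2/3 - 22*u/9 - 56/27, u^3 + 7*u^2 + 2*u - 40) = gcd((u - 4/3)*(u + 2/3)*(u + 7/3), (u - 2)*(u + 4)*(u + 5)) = 1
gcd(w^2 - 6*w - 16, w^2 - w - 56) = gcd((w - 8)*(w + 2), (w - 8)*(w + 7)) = w - 8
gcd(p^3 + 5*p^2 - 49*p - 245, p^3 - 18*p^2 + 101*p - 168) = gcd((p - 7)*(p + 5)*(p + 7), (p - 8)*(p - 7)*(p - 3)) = p - 7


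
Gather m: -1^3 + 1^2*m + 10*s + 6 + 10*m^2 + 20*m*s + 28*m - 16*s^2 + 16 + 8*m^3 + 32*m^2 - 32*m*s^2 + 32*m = 8*m^3 + 42*m^2 + m*(-32*s^2 + 20*s + 61) - 16*s^2 + 10*s + 21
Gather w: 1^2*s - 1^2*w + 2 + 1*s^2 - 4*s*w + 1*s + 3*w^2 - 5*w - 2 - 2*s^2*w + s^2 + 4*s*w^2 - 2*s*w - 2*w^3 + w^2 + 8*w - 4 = 2*s^2 + 2*s - 2*w^3 + w^2*(4*s + 4) + w*(-2*s^2 - 6*s + 2) - 4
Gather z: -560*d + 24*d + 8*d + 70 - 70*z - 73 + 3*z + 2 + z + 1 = -528*d - 66*z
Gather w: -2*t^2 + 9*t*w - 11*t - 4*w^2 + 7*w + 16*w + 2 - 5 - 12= -2*t^2 - 11*t - 4*w^2 + w*(9*t + 23) - 15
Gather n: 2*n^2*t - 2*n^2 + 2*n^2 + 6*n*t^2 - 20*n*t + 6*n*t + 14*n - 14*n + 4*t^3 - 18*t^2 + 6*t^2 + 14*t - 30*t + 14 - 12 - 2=2*n^2*t + n*(6*t^2 - 14*t) + 4*t^3 - 12*t^2 - 16*t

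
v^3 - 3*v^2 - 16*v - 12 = (v - 6)*(v + 1)*(v + 2)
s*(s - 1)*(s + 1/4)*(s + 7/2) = s^4 + 11*s^3/4 - 23*s^2/8 - 7*s/8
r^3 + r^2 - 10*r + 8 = (r - 2)*(r - 1)*(r + 4)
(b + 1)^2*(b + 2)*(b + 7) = b^4 + 11*b^3 + 33*b^2 + 37*b + 14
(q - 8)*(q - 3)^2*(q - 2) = q^4 - 16*q^3 + 85*q^2 - 186*q + 144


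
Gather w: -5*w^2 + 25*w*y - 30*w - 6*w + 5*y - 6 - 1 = -5*w^2 + w*(25*y - 36) + 5*y - 7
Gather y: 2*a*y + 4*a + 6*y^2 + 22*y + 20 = 4*a + 6*y^2 + y*(2*a + 22) + 20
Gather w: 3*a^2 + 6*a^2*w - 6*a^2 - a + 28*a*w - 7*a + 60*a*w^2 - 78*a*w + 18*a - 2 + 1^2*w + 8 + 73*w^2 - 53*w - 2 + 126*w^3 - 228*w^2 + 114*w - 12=-3*a^2 + 10*a + 126*w^3 + w^2*(60*a - 155) + w*(6*a^2 - 50*a + 62) - 8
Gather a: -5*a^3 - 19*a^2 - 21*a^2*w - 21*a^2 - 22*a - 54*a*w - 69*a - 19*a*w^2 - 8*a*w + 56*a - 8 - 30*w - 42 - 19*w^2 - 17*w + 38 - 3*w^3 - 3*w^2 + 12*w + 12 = -5*a^3 + a^2*(-21*w - 40) + a*(-19*w^2 - 62*w - 35) - 3*w^3 - 22*w^2 - 35*w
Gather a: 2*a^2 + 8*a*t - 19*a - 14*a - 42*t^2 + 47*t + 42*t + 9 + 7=2*a^2 + a*(8*t - 33) - 42*t^2 + 89*t + 16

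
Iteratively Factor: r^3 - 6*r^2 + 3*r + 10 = (r - 5)*(r^2 - r - 2) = (r - 5)*(r - 2)*(r + 1)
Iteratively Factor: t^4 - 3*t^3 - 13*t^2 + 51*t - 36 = (t - 1)*(t^3 - 2*t^2 - 15*t + 36) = (t - 3)*(t - 1)*(t^2 + t - 12) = (t - 3)*(t - 1)*(t + 4)*(t - 3)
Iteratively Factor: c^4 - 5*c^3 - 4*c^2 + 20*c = (c - 5)*(c^3 - 4*c) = c*(c - 5)*(c^2 - 4) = c*(c - 5)*(c + 2)*(c - 2)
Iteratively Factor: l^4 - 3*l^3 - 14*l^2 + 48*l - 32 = (l + 4)*(l^3 - 7*l^2 + 14*l - 8) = (l - 2)*(l + 4)*(l^2 - 5*l + 4) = (l - 4)*(l - 2)*(l + 4)*(l - 1)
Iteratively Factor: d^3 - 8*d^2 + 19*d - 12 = (d - 3)*(d^2 - 5*d + 4) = (d - 4)*(d - 3)*(d - 1)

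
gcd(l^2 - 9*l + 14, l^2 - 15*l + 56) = l - 7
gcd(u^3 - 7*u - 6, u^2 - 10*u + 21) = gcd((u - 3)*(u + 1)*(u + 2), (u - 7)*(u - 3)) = u - 3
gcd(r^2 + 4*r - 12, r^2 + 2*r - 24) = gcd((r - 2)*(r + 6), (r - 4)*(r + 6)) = r + 6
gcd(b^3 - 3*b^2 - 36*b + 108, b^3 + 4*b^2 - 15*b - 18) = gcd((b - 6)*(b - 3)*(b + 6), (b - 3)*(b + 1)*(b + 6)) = b^2 + 3*b - 18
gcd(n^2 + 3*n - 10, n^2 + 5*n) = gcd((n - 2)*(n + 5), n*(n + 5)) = n + 5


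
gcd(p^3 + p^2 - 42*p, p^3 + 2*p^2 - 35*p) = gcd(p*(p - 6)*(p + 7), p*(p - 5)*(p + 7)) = p^2 + 7*p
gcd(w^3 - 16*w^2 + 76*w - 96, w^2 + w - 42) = w - 6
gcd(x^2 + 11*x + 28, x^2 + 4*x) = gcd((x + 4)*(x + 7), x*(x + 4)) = x + 4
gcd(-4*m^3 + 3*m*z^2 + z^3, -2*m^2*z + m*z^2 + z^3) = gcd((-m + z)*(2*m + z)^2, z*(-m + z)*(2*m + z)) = -2*m^2 + m*z + z^2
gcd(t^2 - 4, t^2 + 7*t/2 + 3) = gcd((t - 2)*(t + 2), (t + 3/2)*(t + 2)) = t + 2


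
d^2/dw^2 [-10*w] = 0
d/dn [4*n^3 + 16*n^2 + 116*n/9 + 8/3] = 12*n^2 + 32*n + 116/9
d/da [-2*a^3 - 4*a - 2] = -6*a^2 - 4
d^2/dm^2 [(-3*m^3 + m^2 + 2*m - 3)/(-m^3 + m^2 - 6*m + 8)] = 2*(2*m^6 - 60*m^5 + 186*m^4 + 8*m^3 - 441*m^2 + 642*m - 76)/(m^9 - 3*m^8 + 21*m^7 - 61*m^6 + 174*m^5 - 420*m^4 + 696*m^3 - 1056*m^2 + 1152*m - 512)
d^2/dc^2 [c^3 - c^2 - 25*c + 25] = 6*c - 2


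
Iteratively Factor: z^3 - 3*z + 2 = (z + 2)*(z^2 - 2*z + 1) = (z - 1)*(z + 2)*(z - 1)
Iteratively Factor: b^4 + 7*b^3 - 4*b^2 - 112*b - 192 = (b + 4)*(b^3 + 3*b^2 - 16*b - 48) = (b + 3)*(b + 4)*(b^2 - 16) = (b + 3)*(b + 4)^2*(b - 4)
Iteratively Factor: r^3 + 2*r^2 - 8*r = (r + 4)*(r^2 - 2*r) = (r - 2)*(r + 4)*(r)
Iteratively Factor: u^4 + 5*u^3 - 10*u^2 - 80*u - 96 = (u + 3)*(u^3 + 2*u^2 - 16*u - 32) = (u + 2)*(u + 3)*(u^2 - 16) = (u - 4)*(u + 2)*(u + 3)*(u + 4)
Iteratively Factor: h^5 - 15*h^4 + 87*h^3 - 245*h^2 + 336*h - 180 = (h - 3)*(h^4 - 12*h^3 + 51*h^2 - 92*h + 60) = (h - 3)*(h - 2)*(h^3 - 10*h^2 + 31*h - 30) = (h - 3)*(h - 2)^2*(h^2 - 8*h + 15) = (h - 5)*(h - 3)*(h - 2)^2*(h - 3)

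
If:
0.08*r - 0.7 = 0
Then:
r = 8.75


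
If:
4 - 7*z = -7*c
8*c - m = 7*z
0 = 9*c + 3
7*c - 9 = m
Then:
No Solution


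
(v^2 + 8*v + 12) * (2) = 2*v^2 + 16*v + 24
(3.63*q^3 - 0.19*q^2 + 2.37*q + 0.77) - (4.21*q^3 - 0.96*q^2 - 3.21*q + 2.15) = -0.58*q^3 + 0.77*q^2 + 5.58*q - 1.38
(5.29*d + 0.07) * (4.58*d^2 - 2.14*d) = 24.2282*d^3 - 11.0*d^2 - 0.1498*d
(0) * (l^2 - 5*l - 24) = 0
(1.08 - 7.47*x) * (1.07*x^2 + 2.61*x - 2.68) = -7.9929*x^3 - 18.3411*x^2 + 22.8384*x - 2.8944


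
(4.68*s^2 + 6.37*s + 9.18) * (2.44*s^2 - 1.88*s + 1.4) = 11.4192*s^4 + 6.7444*s^3 + 16.9756*s^2 - 8.3404*s + 12.852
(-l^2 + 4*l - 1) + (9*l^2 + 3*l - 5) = 8*l^2 + 7*l - 6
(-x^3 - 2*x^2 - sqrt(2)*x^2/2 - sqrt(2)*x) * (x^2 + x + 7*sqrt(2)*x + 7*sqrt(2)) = -x^5 - 15*sqrt(2)*x^4/2 - 3*x^4 - 45*sqrt(2)*x^3/2 - 9*x^3 - 15*sqrt(2)*x^2 - 21*x^2 - 14*x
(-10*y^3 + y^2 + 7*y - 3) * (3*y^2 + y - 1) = -30*y^5 - 7*y^4 + 32*y^3 - 3*y^2 - 10*y + 3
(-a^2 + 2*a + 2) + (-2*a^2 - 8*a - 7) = -3*a^2 - 6*a - 5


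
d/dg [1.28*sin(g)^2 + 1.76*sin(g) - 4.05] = (2.56*sin(g) + 1.76)*cos(g)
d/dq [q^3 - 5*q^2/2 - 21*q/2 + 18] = 3*q^2 - 5*q - 21/2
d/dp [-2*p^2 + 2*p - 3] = 2 - 4*p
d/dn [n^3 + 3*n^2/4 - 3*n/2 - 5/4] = 3*n^2 + 3*n/2 - 3/2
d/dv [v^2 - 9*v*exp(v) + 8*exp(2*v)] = -9*v*exp(v) + 2*v + 16*exp(2*v) - 9*exp(v)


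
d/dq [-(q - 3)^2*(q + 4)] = (-3*q - 5)*(q - 3)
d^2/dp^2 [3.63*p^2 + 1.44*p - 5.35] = 7.26000000000000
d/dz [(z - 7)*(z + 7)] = 2*z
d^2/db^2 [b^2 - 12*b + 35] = 2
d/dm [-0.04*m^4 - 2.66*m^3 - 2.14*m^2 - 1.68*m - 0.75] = -0.16*m^3 - 7.98*m^2 - 4.28*m - 1.68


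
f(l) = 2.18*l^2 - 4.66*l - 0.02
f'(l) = 4.36*l - 4.66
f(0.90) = -2.45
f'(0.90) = -0.74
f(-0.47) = 2.65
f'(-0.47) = -6.71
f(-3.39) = 40.83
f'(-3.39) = -19.44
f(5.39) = 38.20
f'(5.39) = 18.84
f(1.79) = -1.38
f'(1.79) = 3.14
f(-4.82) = 73.09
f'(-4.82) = -25.68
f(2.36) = 1.12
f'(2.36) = 5.63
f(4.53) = 23.61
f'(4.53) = 15.09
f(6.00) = 50.50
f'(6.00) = 21.50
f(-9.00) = 218.50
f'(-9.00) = -43.90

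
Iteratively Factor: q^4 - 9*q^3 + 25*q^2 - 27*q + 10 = (q - 5)*(q^3 - 4*q^2 + 5*q - 2) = (q - 5)*(q - 1)*(q^2 - 3*q + 2) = (q - 5)*(q - 1)^2*(q - 2)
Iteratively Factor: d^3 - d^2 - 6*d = (d - 3)*(d^2 + 2*d) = (d - 3)*(d + 2)*(d)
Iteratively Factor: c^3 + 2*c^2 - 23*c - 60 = (c - 5)*(c^2 + 7*c + 12) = (c - 5)*(c + 3)*(c + 4)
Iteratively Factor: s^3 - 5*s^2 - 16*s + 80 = (s - 5)*(s^2 - 16) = (s - 5)*(s + 4)*(s - 4)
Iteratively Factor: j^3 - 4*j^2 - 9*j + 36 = (j + 3)*(j^2 - 7*j + 12) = (j - 3)*(j + 3)*(j - 4)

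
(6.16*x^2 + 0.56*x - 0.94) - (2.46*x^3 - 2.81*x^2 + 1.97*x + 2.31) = -2.46*x^3 + 8.97*x^2 - 1.41*x - 3.25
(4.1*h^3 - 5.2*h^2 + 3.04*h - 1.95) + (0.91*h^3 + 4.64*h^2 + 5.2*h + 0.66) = 5.01*h^3 - 0.56*h^2 + 8.24*h - 1.29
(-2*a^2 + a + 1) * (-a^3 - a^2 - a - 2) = 2*a^5 + a^4 + 2*a^2 - 3*a - 2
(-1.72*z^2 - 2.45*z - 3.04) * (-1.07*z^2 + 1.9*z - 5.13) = 1.8404*z^4 - 0.6465*z^3 + 7.4214*z^2 + 6.7925*z + 15.5952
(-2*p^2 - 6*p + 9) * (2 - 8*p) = 16*p^3 + 44*p^2 - 84*p + 18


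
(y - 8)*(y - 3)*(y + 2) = y^3 - 9*y^2 + 2*y + 48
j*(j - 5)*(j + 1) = j^3 - 4*j^2 - 5*j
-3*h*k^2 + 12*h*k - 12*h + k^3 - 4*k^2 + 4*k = (-3*h + k)*(k - 2)^2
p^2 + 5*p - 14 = (p - 2)*(p + 7)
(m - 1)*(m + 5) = m^2 + 4*m - 5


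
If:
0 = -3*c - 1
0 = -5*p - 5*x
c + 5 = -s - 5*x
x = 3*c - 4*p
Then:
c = -1/3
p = -1/3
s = -19/3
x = 1/3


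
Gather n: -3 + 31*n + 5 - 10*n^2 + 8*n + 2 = -10*n^2 + 39*n + 4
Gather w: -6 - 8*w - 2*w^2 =-2*w^2 - 8*w - 6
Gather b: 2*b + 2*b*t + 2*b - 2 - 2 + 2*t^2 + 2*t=b*(2*t + 4) + 2*t^2 + 2*t - 4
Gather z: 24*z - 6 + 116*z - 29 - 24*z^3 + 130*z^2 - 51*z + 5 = -24*z^3 + 130*z^2 + 89*z - 30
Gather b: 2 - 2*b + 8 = 10 - 2*b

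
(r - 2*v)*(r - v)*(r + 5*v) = r^3 + 2*r^2*v - 13*r*v^2 + 10*v^3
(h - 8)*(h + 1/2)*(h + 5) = h^3 - 5*h^2/2 - 83*h/2 - 20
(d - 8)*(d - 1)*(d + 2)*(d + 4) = d^4 - 3*d^3 - 38*d^2 - 24*d + 64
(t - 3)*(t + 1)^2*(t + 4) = t^4 + 3*t^3 - 9*t^2 - 23*t - 12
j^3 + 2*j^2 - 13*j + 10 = (j - 2)*(j - 1)*(j + 5)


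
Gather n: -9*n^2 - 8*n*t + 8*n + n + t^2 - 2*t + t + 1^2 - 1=-9*n^2 + n*(9 - 8*t) + t^2 - t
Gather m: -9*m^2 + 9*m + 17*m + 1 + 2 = -9*m^2 + 26*m + 3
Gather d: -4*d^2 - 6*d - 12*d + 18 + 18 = -4*d^2 - 18*d + 36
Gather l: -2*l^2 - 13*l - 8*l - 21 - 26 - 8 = -2*l^2 - 21*l - 55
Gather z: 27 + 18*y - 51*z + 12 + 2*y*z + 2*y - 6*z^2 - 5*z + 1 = 20*y - 6*z^2 + z*(2*y - 56) + 40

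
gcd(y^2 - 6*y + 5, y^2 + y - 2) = y - 1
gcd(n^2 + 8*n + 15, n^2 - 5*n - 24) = n + 3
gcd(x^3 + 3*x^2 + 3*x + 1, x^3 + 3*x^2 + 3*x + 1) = x^3 + 3*x^2 + 3*x + 1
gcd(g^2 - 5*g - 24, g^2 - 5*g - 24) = g^2 - 5*g - 24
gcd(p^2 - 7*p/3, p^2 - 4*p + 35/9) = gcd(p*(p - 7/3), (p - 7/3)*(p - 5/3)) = p - 7/3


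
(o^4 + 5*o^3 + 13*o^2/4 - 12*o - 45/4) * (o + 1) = o^5 + 6*o^4 + 33*o^3/4 - 35*o^2/4 - 93*o/4 - 45/4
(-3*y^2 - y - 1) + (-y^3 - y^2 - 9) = -y^3 - 4*y^2 - y - 10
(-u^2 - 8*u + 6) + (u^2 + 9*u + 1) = u + 7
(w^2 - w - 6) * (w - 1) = w^3 - 2*w^2 - 5*w + 6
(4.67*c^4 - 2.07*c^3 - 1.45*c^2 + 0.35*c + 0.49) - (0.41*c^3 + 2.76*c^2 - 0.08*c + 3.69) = 4.67*c^4 - 2.48*c^3 - 4.21*c^2 + 0.43*c - 3.2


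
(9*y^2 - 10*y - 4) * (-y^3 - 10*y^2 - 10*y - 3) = -9*y^5 - 80*y^4 + 14*y^3 + 113*y^2 + 70*y + 12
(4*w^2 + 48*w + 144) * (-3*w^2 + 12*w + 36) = -12*w^4 - 96*w^3 + 288*w^2 + 3456*w + 5184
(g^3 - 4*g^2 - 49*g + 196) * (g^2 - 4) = g^5 - 4*g^4 - 53*g^3 + 212*g^2 + 196*g - 784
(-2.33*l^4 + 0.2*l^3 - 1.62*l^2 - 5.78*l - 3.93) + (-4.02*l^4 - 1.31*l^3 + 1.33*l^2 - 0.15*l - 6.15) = -6.35*l^4 - 1.11*l^3 - 0.29*l^2 - 5.93*l - 10.08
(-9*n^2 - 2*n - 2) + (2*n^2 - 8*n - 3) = -7*n^2 - 10*n - 5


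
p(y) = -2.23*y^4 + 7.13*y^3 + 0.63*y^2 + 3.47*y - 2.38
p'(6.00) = -1145.65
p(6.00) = -1308.88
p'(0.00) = 3.47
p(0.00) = -2.38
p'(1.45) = 23.08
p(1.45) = 15.86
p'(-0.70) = 16.13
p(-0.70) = -7.48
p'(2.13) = 17.00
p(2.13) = 30.87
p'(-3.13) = 482.61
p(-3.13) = -439.74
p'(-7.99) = 5908.88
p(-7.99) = -12715.27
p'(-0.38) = 6.57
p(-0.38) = -4.05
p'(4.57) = -395.40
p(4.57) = -265.53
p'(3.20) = -65.75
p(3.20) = 14.98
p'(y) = -8.92*y^3 + 21.39*y^2 + 1.26*y + 3.47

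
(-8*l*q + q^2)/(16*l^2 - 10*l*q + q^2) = q/(-2*l + q)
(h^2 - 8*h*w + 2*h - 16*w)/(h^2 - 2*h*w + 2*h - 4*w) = (-h + 8*w)/(-h + 2*w)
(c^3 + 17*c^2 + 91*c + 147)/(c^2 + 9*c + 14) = (c^2 + 10*c + 21)/(c + 2)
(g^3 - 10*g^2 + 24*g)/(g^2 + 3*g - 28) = g*(g - 6)/(g + 7)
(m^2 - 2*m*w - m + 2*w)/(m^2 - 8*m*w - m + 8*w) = (-m + 2*w)/(-m + 8*w)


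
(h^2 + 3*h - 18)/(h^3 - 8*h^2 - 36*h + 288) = (h - 3)/(h^2 - 14*h + 48)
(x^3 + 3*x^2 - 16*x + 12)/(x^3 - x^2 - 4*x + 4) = (x + 6)/(x + 2)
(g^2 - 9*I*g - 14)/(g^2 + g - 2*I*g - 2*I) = (g - 7*I)/(g + 1)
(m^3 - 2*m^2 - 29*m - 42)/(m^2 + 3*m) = m - 5 - 14/m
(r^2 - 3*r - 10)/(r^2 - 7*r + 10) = (r + 2)/(r - 2)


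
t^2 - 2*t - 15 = (t - 5)*(t + 3)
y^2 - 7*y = y*(y - 7)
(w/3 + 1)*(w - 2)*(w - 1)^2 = w^4/3 - w^3/3 - 7*w^2/3 + 13*w/3 - 2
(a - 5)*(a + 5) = a^2 - 25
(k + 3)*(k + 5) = k^2 + 8*k + 15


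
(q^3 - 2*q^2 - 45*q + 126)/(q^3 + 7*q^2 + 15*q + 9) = (q^3 - 2*q^2 - 45*q + 126)/(q^3 + 7*q^2 + 15*q + 9)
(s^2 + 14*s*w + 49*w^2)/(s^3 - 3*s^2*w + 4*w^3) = (s^2 + 14*s*w + 49*w^2)/(s^3 - 3*s^2*w + 4*w^3)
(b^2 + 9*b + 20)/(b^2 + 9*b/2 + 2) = 2*(b + 5)/(2*b + 1)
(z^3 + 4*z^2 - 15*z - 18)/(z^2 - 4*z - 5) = (z^2 + 3*z - 18)/(z - 5)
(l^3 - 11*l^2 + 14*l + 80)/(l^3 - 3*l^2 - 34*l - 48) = (l - 5)/(l + 3)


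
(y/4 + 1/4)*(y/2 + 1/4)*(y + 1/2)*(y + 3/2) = y^4/8 + 7*y^3/16 + 17*y^2/32 + 17*y/64 + 3/64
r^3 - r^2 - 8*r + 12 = (r - 2)^2*(r + 3)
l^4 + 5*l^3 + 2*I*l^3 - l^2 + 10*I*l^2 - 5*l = l*(l + 5)*(l + I)^2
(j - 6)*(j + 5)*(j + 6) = j^3 + 5*j^2 - 36*j - 180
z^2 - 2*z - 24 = (z - 6)*(z + 4)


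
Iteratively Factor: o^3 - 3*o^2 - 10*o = (o - 5)*(o^2 + 2*o) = o*(o - 5)*(o + 2)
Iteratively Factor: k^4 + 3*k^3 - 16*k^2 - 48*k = (k)*(k^3 + 3*k^2 - 16*k - 48) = k*(k + 4)*(k^2 - k - 12) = k*(k - 4)*(k + 4)*(k + 3)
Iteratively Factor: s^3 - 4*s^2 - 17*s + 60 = (s + 4)*(s^2 - 8*s + 15) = (s - 3)*(s + 4)*(s - 5)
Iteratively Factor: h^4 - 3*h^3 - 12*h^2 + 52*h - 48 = (h + 4)*(h^3 - 7*h^2 + 16*h - 12) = (h - 3)*(h + 4)*(h^2 - 4*h + 4) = (h - 3)*(h - 2)*(h + 4)*(h - 2)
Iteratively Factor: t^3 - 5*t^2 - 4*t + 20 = (t - 2)*(t^2 - 3*t - 10) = (t - 2)*(t + 2)*(t - 5)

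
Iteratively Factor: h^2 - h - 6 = (h + 2)*(h - 3)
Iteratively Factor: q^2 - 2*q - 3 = (q - 3)*(q + 1)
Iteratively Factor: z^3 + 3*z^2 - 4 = (z + 2)*(z^2 + z - 2) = (z + 2)^2*(z - 1)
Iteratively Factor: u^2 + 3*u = (u + 3)*(u)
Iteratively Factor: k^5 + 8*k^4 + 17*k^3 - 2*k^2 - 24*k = (k - 1)*(k^4 + 9*k^3 + 26*k^2 + 24*k) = k*(k - 1)*(k^3 + 9*k^2 + 26*k + 24) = k*(k - 1)*(k + 2)*(k^2 + 7*k + 12) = k*(k - 1)*(k + 2)*(k + 3)*(k + 4)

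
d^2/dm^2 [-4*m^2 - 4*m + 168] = -8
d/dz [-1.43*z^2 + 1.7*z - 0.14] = 1.7 - 2.86*z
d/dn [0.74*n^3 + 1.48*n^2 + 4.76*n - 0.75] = 2.22*n^2 + 2.96*n + 4.76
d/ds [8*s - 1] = 8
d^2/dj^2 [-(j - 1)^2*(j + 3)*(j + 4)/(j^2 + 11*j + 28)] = 2*(-j^3 - 21*j^2 - 147*j - 87)/(j^3 + 21*j^2 + 147*j + 343)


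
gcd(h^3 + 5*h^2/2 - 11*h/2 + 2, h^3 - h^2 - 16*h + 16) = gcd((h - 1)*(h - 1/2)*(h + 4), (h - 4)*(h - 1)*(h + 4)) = h^2 + 3*h - 4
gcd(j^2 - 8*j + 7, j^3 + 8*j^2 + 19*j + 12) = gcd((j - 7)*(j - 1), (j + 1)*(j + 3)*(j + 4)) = 1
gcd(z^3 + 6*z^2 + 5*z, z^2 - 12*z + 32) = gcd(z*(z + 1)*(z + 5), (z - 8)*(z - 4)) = 1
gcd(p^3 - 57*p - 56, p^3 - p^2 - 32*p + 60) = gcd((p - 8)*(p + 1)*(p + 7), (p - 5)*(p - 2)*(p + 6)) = 1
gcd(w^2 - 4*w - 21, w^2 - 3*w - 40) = 1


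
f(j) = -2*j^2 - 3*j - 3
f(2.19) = -19.16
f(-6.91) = -77.77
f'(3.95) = -18.80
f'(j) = -4*j - 3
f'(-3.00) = 9.00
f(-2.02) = -5.10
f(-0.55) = -1.96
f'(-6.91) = 24.64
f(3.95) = -46.06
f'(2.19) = -11.76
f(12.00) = -327.00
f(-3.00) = -12.00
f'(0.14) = -3.56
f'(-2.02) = 5.08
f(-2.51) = -8.07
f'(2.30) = -12.20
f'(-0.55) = -0.80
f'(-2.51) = 7.04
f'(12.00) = -51.00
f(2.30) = -20.48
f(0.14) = -3.46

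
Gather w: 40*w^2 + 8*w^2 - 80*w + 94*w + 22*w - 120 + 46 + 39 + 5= 48*w^2 + 36*w - 30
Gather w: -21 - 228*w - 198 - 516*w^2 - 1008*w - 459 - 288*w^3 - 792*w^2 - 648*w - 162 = -288*w^3 - 1308*w^2 - 1884*w - 840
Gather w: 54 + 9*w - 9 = 9*w + 45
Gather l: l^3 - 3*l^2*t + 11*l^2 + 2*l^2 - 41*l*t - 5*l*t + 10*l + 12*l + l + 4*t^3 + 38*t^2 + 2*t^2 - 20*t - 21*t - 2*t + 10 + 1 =l^3 + l^2*(13 - 3*t) + l*(23 - 46*t) + 4*t^3 + 40*t^2 - 43*t + 11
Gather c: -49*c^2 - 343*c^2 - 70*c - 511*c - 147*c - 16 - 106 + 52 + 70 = -392*c^2 - 728*c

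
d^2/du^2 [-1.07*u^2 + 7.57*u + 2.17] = -2.14000000000000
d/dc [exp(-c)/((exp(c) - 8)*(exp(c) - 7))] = (-3*exp(2*c) + 30*exp(c) - 56)*exp(-c)/(exp(4*c) - 30*exp(3*c) + 337*exp(2*c) - 1680*exp(c) + 3136)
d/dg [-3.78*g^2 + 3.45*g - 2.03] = 3.45 - 7.56*g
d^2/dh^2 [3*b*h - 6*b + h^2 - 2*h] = 2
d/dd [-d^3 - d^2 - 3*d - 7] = -3*d^2 - 2*d - 3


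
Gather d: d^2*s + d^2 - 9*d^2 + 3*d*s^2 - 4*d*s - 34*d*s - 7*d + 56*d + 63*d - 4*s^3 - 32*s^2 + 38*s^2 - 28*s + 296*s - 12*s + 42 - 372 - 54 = d^2*(s - 8) + d*(3*s^2 - 38*s + 112) - 4*s^3 + 6*s^2 + 256*s - 384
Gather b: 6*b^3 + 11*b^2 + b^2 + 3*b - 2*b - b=6*b^3 + 12*b^2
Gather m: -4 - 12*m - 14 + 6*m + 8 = -6*m - 10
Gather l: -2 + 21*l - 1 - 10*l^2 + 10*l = -10*l^2 + 31*l - 3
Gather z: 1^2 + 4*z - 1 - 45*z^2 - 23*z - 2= -45*z^2 - 19*z - 2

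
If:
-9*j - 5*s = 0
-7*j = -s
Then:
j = 0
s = 0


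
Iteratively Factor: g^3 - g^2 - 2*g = (g + 1)*(g^2 - 2*g) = g*(g + 1)*(g - 2)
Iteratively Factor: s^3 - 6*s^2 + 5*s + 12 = (s + 1)*(s^2 - 7*s + 12) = (s - 3)*(s + 1)*(s - 4)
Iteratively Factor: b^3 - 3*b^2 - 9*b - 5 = (b + 1)*(b^2 - 4*b - 5) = (b - 5)*(b + 1)*(b + 1)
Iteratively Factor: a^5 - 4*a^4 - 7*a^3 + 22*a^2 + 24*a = (a + 2)*(a^4 - 6*a^3 + 5*a^2 + 12*a) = (a - 4)*(a + 2)*(a^3 - 2*a^2 - 3*a) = a*(a - 4)*(a + 2)*(a^2 - 2*a - 3) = a*(a - 4)*(a + 1)*(a + 2)*(a - 3)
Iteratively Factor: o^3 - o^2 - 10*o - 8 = (o + 1)*(o^2 - 2*o - 8) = (o - 4)*(o + 1)*(o + 2)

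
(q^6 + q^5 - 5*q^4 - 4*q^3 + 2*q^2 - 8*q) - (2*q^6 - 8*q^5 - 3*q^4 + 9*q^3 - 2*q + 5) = -q^6 + 9*q^5 - 2*q^4 - 13*q^3 + 2*q^2 - 6*q - 5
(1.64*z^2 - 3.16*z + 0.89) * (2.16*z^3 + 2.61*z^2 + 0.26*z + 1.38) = 3.5424*z^5 - 2.5452*z^4 - 5.8988*z^3 + 3.7645*z^2 - 4.1294*z + 1.2282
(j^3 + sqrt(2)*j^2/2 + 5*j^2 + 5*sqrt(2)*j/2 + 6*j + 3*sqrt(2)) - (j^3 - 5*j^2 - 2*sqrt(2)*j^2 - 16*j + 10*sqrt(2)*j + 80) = 5*sqrt(2)*j^2/2 + 10*j^2 - 15*sqrt(2)*j/2 + 22*j - 80 + 3*sqrt(2)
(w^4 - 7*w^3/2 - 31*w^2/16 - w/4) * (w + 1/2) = w^5 - 3*w^4 - 59*w^3/16 - 39*w^2/32 - w/8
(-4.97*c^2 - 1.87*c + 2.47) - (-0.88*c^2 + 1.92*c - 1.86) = -4.09*c^2 - 3.79*c + 4.33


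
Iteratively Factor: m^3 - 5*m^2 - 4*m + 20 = (m + 2)*(m^2 - 7*m + 10) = (m - 5)*(m + 2)*(m - 2)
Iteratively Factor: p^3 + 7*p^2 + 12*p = (p + 3)*(p^2 + 4*p) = (p + 3)*(p + 4)*(p)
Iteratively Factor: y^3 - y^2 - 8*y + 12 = (y + 3)*(y^2 - 4*y + 4) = (y - 2)*(y + 3)*(y - 2)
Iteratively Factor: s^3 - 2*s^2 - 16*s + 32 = (s - 2)*(s^2 - 16) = (s - 2)*(s + 4)*(s - 4)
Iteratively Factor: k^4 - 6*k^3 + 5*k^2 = (k)*(k^3 - 6*k^2 + 5*k) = k^2*(k^2 - 6*k + 5) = k^2*(k - 1)*(k - 5)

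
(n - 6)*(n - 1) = n^2 - 7*n + 6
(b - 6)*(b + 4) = b^2 - 2*b - 24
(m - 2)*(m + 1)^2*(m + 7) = m^4 + 7*m^3 - 3*m^2 - 23*m - 14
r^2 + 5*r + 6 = (r + 2)*(r + 3)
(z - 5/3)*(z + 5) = z^2 + 10*z/3 - 25/3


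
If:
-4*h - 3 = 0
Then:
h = -3/4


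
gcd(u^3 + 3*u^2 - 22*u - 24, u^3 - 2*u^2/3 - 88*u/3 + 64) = u^2 + 2*u - 24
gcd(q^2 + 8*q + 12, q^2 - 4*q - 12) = q + 2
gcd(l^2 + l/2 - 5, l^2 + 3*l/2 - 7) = l - 2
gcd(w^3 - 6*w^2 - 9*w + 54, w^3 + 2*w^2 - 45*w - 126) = w + 3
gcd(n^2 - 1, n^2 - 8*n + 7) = n - 1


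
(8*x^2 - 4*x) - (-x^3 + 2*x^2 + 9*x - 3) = x^3 + 6*x^2 - 13*x + 3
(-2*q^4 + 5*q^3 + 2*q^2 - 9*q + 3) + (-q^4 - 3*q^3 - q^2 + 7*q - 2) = -3*q^4 + 2*q^3 + q^2 - 2*q + 1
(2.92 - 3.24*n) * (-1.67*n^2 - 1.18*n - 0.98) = 5.4108*n^3 - 1.0532*n^2 - 0.2704*n - 2.8616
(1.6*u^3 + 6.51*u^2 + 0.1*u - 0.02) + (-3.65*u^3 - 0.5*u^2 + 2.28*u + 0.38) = -2.05*u^3 + 6.01*u^2 + 2.38*u + 0.36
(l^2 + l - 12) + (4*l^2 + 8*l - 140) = 5*l^2 + 9*l - 152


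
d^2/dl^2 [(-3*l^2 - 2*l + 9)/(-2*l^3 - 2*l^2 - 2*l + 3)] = 6*(4*l^6 + 8*l^5 - 76*l^4 - 58*l^3 - 30*l^2 - 78*l - 17)/(8*l^9 + 24*l^8 + 48*l^7 + 20*l^6 - 24*l^5 - 84*l^4 - 10*l^3 + 18*l^2 + 54*l - 27)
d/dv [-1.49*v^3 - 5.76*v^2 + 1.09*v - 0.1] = -4.47*v^2 - 11.52*v + 1.09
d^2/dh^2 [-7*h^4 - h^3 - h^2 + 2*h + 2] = -84*h^2 - 6*h - 2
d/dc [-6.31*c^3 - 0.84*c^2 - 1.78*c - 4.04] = -18.93*c^2 - 1.68*c - 1.78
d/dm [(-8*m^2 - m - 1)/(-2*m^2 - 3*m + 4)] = (22*m^2 - 68*m - 7)/(4*m^4 + 12*m^3 - 7*m^2 - 24*m + 16)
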